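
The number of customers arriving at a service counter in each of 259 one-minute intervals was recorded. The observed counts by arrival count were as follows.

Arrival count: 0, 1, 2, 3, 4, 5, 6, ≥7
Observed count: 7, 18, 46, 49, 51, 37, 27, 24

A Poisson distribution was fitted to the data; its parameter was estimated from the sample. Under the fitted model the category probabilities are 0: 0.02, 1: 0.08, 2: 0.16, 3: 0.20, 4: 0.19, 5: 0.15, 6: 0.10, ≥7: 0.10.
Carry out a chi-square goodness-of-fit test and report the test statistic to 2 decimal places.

1.99

Expected counts E_i = n·p_i: 259×0.02 = 5.18, 259×0.08 = 20.72, 259×0.16 = 41.44, 259×0.20 = 51.8, 259×0.19 = 49.21, 259×0.15 = 38.85, 259×0.10 = 25.9, 259×0.10 = 25.9.
χ² = (7−5.18)²/5.18 + (18−20.72)²/20.72 + (46−41.44)²/41.44 + (49−51.8)²/51.8 + (51−49.21)²/49.21 + (37−38.85)²/38.85 + (27−25.9)²/25.9 + (24−25.9)²/25.9
   = 0.639 + 0.357 + 0.502 + 0.151 + 0.065 + 0.088 + 0.047 + 0.139
Sum = 1.99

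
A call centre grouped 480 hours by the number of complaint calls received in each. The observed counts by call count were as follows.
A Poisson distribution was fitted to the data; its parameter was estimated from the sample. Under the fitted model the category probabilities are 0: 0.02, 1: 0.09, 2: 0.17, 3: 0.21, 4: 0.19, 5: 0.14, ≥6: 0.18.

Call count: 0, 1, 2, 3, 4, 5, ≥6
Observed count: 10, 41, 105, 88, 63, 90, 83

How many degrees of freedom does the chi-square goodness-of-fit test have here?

5

There are k = 7 categories and 1 parameter estimated from the data, so df = 7 − 1 − 1 = 5.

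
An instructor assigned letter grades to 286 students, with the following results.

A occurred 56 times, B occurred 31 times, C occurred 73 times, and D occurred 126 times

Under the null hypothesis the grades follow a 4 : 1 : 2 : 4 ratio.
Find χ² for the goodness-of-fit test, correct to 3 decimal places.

Ratio total = 11. Expected counts: 286×4/11 = 104, 286×1/11 = 26, 286×2/11 = 52, 286×4/11 = 104.
A: (56 − 104)²/104 = 2304/104 = 22.1538
B: (31 − 26)²/26 = 25/26 = 0.9615
C: (73 − 52)²/52 = 441/52 = 8.4808
D: (126 − 104)²/104 = 484/104 = 4.6538
Sum = 36.250

36.250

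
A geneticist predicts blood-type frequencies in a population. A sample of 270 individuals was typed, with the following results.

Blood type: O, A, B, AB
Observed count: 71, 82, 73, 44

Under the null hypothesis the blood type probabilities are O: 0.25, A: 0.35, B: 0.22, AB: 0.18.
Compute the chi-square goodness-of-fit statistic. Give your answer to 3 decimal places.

5.384

Expected counts E_i = n·p_i: 270×0.25 = 67.5, 270×0.35 = 94.5, 270×0.22 = 59.4, 270×0.18 = 48.6.
O: (71 − 67.5)²/67.5 = 12.25/67.5 = 0.1815
A: (82 − 94.5)²/94.5 = 156.25/94.5 = 1.6534
B: (73 − 59.4)²/59.4 = 184.96/59.4 = 3.1138
AB: (44 − 48.6)²/48.6 = 21.16/48.6 = 0.4354
Sum = 5.384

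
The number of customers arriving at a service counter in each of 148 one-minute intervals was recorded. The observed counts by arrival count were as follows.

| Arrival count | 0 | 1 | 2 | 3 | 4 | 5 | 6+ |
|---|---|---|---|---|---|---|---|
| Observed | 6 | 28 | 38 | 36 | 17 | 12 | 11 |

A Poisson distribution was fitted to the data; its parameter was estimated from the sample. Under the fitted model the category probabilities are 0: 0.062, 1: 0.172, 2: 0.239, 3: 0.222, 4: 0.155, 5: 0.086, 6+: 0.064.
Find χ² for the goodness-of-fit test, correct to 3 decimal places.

Expected counts E_i = n·p_i: 148×0.062 = 9.176, 148×0.172 = 25.456, 148×0.239 = 35.372, 148×0.222 = 32.856, 148×0.155 = 22.94, 148×0.086 = 12.728, 148×0.064 = 9.472.
0: (6 − 9.176)²/9.176 = 10.086976/9.176 = 1.0993
1: (28 − 25.456)²/25.456 = 6.471936/25.456 = 0.2542
2: (38 − 35.372)²/35.372 = 6.906384/35.372 = 0.1953
3: (36 − 32.856)²/32.856 = 9.884736/32.856 = 0.3009
4: (17 − 22.94)²/22.94 = 35.2836/22.94 = 1.5381
5: (12 − 12.728)²/12.728 = 0.529984/12.728 = 0.0416
6+: (11 − 9.472)²/9.472 = 2.334784/9.472 = 0.2465
Sum = 3.676

3.676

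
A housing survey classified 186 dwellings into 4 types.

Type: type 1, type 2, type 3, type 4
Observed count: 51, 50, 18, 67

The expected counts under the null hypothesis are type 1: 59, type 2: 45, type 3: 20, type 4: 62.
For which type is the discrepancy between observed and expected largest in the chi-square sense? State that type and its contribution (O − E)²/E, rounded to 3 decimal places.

χ² = (51−59)²/59 + (50−45)²/45 + (18−20)²/20 + (67−62)²/62
   = 1.0847 + 0.5556 + 0.2000 + 0.4032
The largest term is for type 1: 1.085.

type 1, 1.085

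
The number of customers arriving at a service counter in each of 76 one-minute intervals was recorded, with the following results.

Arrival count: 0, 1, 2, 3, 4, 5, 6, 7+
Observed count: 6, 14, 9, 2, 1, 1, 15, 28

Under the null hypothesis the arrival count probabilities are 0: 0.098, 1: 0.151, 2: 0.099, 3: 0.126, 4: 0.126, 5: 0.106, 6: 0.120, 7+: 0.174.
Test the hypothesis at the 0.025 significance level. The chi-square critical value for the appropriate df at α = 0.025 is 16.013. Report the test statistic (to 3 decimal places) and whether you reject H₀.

41.282; reject

Expected counts E_i = n·p_i: 76×0.098 = 7.448, 76×0.151 = 11.476, 76×0.099 = 7.524, 76×0.126 = 9.576, 76×0.126 = 9.576, 76×0.106 = 8.056, 76×0.120 = 9.12, 76×0.174 = 13.224.
χ² = (6−7.448)²/7.448 + (14−11.476)²/11.476 + (9−7.524)²/7.524 + (2−9.576)²/9.576 + (1−9.576)²/9.576 + (1−8.056)²/8.056 + (15−9.12)²/9.12 + (28−13.224)²/13.224
   = 0.2815 + 0.5551 + 0.2896 + 5.9937 + 7.6804 + 6.1801 + 3.7911 + 16.5101
Sum = 41.282
df = 7. Since 41.282 > 16.013, we reject H₀.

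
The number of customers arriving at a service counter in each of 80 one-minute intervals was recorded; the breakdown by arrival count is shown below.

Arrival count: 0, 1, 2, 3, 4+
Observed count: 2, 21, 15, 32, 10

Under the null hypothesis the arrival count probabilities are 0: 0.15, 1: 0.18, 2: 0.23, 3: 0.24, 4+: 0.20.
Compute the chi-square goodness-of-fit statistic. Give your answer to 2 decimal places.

Expected counts E_i = n·p_i: 80×0.15 = 12, 80×0.18 = 14.4, 80×0.23 = 18.4, 80×0.24 = 19.2, 80×0.20 = 16.
cat         O        E   (O−E)²/E
0           2       12      8.333
1          21     14.4      3.025
2          15     18.4      0.628
3          32     19.2      8.533
4+         10       16      2.250
Sum = 22.77

22.77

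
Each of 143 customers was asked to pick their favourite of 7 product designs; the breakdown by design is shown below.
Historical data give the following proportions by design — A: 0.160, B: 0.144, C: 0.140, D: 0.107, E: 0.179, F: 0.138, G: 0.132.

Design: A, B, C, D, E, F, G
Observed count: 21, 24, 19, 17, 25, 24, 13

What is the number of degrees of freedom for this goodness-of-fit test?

There are k = 7 categories and no parameters were estimated from the data, so df = 7 − 1 = 6.

6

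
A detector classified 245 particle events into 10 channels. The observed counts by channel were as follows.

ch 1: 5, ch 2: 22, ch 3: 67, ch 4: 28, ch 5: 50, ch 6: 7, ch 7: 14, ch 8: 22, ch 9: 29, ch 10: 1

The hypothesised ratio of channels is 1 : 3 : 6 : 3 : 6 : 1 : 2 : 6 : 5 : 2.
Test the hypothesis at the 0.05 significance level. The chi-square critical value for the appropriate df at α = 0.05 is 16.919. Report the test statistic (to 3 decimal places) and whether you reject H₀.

41.981; reject

Ratio total = 35. Expected counts: 245×1/35 = 7, 245×3/35 = 21, 245×6/35 = 42, 245×3/35 = 21, 245×6/35 = 42, 245×1/35 = 7, 245×2/35 = 14, 245×6/35 = 42, 245×5/35 = 35, 245×2/35 = 14.
ch 1: (5 − 7)²/7 = 4/7 = 0.5714
ch 2: (22 − 21)²/21 = 1/21 = 0.0476
ch 3: (67 − 42)²/42 = 625/42 = 14.8810
ch 4: (28 − 21)²/21 = 49/21 = 2.3333
ch 5: (50 − 42)²/42 = 64/42 = 1.5238
ch 6: (7 − 7)²/7 = 0/7 = 0.0000
ch 7: (14 − 14)²/14 = 0/14 = 0.0000
ch 8: (22 − 42)²/42 = 400/42 = 9.5238
ch 9: (29 − 35)²/35 = 36/35 = 1.0286
ch 10: (1 − 14)²/14 = 169/14 = 12.0714
Sum = 41.981
df = 9. Since 41.981 > 16.919, we reject H₀.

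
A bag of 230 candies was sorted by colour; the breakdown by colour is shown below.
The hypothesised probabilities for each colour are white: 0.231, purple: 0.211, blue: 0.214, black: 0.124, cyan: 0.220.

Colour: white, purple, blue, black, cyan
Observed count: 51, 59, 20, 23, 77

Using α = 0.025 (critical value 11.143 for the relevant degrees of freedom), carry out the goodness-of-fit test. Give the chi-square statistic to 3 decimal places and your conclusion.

34.533; reject

Expected counts E_i = n·p_i: 230×0.231 = 53.13, 230×0.211 = 48.53, 230×0.214 = 49.22, 230×0.124 = 28.52, 230×0.220 = 50.6.
χ² = (51−53.13)²/53.13 + (59−48.53)²/48.53 + (20−49.22)²/49.22 + (23−28.52)²/28.52 + (77−50.6)²/50.6
   = 0.0854 + 2.2588 + 17.3468 + 1.0684 + 13.7739
Sum = 34.533
df = 4. Since 34.533 > 11.143, we reject H₀.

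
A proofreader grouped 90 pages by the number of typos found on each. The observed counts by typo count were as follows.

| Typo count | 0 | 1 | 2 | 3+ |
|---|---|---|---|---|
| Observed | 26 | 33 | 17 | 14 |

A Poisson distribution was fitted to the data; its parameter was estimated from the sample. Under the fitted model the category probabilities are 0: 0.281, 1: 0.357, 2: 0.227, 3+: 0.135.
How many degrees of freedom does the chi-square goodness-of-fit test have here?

There are k = 4 categories and 1 parameter estimated from the data, so df = 4 − 1 − 1 = 2.

2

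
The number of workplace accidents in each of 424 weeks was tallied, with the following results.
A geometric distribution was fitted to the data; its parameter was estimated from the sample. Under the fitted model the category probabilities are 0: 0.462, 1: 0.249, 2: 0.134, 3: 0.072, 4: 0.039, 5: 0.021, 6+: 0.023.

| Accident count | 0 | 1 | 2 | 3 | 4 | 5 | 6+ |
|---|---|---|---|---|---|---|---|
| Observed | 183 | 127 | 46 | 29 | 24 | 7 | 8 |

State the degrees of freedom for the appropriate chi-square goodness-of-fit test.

There are k = 7 categories and 1 parameter estimated from the data, so df = 7 − 1 − 1 = 5.

5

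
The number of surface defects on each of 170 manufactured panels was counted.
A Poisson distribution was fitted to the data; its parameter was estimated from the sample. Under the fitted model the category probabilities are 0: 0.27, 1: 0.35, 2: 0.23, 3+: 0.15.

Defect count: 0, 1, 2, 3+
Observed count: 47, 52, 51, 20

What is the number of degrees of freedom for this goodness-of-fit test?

There are k = 4 categories and 1 parameter estimated from the data, so df = 4 − 1 − 1 = 2.

2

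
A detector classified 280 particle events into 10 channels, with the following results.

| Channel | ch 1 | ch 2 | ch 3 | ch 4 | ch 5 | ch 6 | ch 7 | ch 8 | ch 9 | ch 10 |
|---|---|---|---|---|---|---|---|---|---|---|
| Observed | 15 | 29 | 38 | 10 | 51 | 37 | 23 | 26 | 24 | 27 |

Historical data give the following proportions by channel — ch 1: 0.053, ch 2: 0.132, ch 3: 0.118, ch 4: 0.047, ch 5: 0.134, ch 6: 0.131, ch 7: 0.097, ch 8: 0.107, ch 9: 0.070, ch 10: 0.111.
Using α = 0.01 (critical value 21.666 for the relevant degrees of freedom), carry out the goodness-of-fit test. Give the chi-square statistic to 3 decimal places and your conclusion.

Expected counts E_i = n·p_i: 280×0.053 = 14.84, 280×0.132 = 36.96, 280×0.118 = 33.04, 280×0.047 = 13.16, 280×0.134 = 37.52, 280×0.131 = 36.68, 280×0.097 = 27.16, 280×0.107 = 29.96, 280×0.070 = 19.6, 280×0.111 = 31.08.
ch 1: (15 − 14.84)²/14.84 = 0.0256/14.84 = 0.0017
ch 2: (29 − 36.96)²/36.96 = 63.3616/36.96 = 1.7143
ch 3: (38 − 33.04)²/33.04 = 24.6016/33.04 = 0.7446
ch 4: (10 − 13.16)²/13.16 = 9.9856/13.16 = 0.7588
ch 5: (51 − 37.52)²/37.52 = 181.7104/37.52 = 4.8430
ch 6: (37 − 36.68)²/36.68 = 0.1024/36.68 = 0.0028
ch 7: (23 − 27.16)²/27.16 = 17.3056/27.16 = 0.6372
ch 8: (26 − 29.96)²/29.96 = 15.6816/29.96 = 0.5234
ch 9: (24 − 19.6)²/19.6 = 19.36/19.6 = 0.9878
ch 10: (27 − 31.08)²/31.08 = 16.6464/31.08 = 0.5356
Sum = 10.749
df = 9. Since 10.749 < 21.666, we do not reject H₀.

10.749; do not reject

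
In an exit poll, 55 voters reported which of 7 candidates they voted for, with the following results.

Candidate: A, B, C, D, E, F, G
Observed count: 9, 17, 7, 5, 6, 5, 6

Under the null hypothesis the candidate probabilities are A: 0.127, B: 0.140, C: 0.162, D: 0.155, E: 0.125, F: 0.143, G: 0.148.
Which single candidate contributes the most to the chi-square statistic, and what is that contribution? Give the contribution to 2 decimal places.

Expected counts E_i = n·p_i: 55×0.127 = 6.985, 55×0.140 = 7.7, 55×0.162 = 8.91, 55×0.155 = 8.525, 55×0.125 = 6.875, 55×0.143 = 7.865, 55×0.148 = 8.14.
A: (9 − 6.985)²/6.985 = 4.060225/6.985 = 0.581
B: (17 − 7.7)²/7.7 = 86.49/7.7 = 11.232
C: (7 − 8.91)²/8.91 = 3.6481/8.91 = 0.409
D: (5 − 8.525)²/8.525 = 12.425625/8.525 = 1.458
E: (6 − 6.875)²/6.875 = 0.765625/6.875 = 0.111
F: (5 − 7.865)²/7.865 = 8.208225/7.865 = 1.044
G: (6 − 8.14)²/8.14 = 4.5796/8.14 = 0.563
The largest term is for B: 11.23.

B, 11.23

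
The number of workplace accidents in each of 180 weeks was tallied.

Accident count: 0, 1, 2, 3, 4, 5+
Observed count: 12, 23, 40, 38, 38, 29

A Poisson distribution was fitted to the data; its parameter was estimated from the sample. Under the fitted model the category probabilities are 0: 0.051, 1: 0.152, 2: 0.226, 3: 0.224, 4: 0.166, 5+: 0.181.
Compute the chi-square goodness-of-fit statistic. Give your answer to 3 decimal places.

4.306

Expected counts E_i = n·p_i: 180×0.051 = 9.18, 180×0.152 = 27.36, 180×0.226 = 40.68, 180×0.224 = 40.32, 180×0.166 = 29.88, 180×0.181 = 32.58.
0: (12 − 9.18)²/9.18 = 7.9524/9.18 = 0.8663
1: (23 − 27.36)²/27.36 = 19.0096/27.36 = 0.6948
2: (40 − 40.68)²/40.68 = 0.4624/40.68 = 0.0114
3: (38 − 40.32)²/40.32 = 5.3824/40.32 = 0.1335
4: (38 − 29.88)²/29.88 = 65.9344/29.88 = 2.2066
5+: (29 − 32.58)²/32.58 = 12.8164/32.58 = 0.3934
Sum = 4.306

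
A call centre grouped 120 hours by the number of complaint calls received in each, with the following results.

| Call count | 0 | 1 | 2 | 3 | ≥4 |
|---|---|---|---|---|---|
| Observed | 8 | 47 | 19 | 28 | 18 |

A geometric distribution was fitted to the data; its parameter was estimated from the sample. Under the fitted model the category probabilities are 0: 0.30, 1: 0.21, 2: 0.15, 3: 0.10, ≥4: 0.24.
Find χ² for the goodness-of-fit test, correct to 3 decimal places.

66.075

Expected counts E_i = n·p_i: 120×0.30 = 36, 120×0.21 = 25.2, 120×0.15 = 18, 120×0.10 = 12, 120×0.24 = 28.8.
0: (8 − 36)²/36 = 784/36 = 21.7778
1: (47 − 25.2)²/25.2 = 475.24/25.2 = 18.8587
2: (19 − 18)²/18 = 1/18 = 0.0556
3: (28 − 12)²/12 = 256/12 = 21.3333
≥4: (18 − 28.8)²/28.8 = 116.64/28.8 = 4.0500
Sum = 66.075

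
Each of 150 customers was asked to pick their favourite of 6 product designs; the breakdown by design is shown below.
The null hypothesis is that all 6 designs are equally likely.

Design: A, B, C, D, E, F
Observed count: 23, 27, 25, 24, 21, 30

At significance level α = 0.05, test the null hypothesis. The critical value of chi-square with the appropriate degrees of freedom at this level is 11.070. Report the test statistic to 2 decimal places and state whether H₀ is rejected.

2.00; do not reject

Expected count for each of the 6 categories: 150/6 = 25.
cat         O        E   (O−E)²/E
A          23       25      0.160
B          27       25      0.160
C          25       25      0.000
D          24       25      0.040
E          21       25      0.640
F          30       25      1.000
Sum = 2.00
df = 5. Since 2.00 < 11.070, we do not reject H₀.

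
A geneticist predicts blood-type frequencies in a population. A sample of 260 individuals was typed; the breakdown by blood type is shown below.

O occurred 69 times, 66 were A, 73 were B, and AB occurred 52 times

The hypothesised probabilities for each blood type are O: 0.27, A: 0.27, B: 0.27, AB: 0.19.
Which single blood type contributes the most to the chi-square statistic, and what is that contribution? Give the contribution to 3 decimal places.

A, 0.251

Expected counts E_i = n·p_i: 260×0.27 = 70.2, 260×0.27 = 70.2, 260×0.27 = 70.2, 260×0.19 = 49.4.
cat         O        E   (O−E)²/E
O          69     70.2     0.0205
A          66     70.2     0.2513
B          73     70.2     0.1117
AB         52     49.4     0.1368
The largest term is for A: 0.251.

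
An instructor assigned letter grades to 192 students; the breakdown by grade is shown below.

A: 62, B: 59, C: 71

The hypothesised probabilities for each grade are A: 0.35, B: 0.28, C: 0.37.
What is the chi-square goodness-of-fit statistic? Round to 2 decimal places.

0.91

Expected counts E_i = n·p_i: 192×0.35 = 67.2, 192×0.28 = 53.76, 192×0.37 = 71.04.
χ² = (62−67.2)²/67.2 + (59−53.76)²/53.76 + (71−71.04)²/71.04
   = 0.402 + 0.511 + 0.000
Sum = 0.91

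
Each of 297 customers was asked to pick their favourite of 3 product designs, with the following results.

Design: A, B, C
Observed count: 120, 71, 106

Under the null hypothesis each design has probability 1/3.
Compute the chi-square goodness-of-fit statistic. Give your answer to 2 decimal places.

Under H₀ each category has probability 1/3, so each expected count is 297/3 = 99.
cat         O        E   (O−E)²/E
A         120       99      4.455
B          71       99      7.919
C         106       99      0.495
Sum = 12.87

12.87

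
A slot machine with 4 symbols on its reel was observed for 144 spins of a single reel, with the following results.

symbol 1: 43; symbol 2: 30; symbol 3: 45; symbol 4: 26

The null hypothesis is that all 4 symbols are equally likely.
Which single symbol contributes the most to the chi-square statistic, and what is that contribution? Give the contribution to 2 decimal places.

Expected count for each of the 4 categories: 144/4 = 36.
χ² = (43−36)²/36 + (30−36)²/36 + (45−36)²/36 + (26−36)²/36
   = 1.361 + 1.000 + 2.250 + 2.778
The largest term is for symbol 4: 2.78.

symbol 4, 2.78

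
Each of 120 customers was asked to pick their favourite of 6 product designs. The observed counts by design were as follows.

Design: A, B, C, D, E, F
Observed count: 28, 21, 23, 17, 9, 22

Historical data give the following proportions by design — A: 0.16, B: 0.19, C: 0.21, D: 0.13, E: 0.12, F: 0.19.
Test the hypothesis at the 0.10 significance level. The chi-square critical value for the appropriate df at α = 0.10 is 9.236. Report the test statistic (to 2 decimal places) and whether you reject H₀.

6.55; do not reject

Expected counts E_i = n·p_i: 120×0.16 = 19.2, 120×0.19 = 22.8, 120×0.21 = 25.2, 120×0.13 = 15.6, 120×0.12 = 14.4, 120×0.19 = 22.8.
χ² = (28−19.2)²/19.2 + (21−22.8)²/22.8 + (23−25.2)²/25.2 + (17−15.6)²/15.6 + (9−14.4)²/14.4 + (22−22.8)²/22.8
   = 4.033 + 0.142 + 0.192 + 0.126 + 2.025 + 0.028
Sum = 6.55
df = 5. Since 6.55 < 9.236, we do not reject H₀.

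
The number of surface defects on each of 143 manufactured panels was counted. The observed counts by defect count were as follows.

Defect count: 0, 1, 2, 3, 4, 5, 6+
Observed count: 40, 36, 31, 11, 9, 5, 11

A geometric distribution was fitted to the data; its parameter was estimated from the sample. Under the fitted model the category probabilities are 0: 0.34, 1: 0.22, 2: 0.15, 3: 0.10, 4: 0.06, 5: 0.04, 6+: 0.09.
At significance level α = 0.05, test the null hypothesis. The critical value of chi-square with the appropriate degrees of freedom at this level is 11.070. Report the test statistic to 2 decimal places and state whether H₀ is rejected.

7.58; do not reject

Expected counts E_i = n·p_i: 143×0.34 = 48.62, 143×0.22 = 31.46, 143×0.15 = 21.45, 143×0.10 = 14.3, 143×0.06 = 8.58, 143×0.04 = 5.72, 143×0.09 = 12.87.
χ² = (40−48.62)²/48.62 + (36−31.46)²/31.46 + (31−21.45)²/21.45 + (11−14.3)²/14.3 + (9−8.58)²/8.58 + (5−5.72)²/5.72 + (11−12.87)²/12.87
   = 1.528 + 0.655 + 4.252 + 0.762 + 0.021 + 0.091 + 0.272
Sum = 7.58
df = 5. Since 7.58 < 11.070, we do not reject H₀.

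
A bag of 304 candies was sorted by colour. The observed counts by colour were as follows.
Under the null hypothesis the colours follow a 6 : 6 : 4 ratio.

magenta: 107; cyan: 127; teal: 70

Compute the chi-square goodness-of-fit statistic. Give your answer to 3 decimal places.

2.386

Ratio total = 16. Expected counts: 304×6/16 = 114, 304×6/16 = 114, 304×4/16 = 76.
cat          O        E   (O−E)²/E
magenta    107      114     0.4298
cyan       127      114     1.4825
teal        70       76     0.4737
Sum = 2.386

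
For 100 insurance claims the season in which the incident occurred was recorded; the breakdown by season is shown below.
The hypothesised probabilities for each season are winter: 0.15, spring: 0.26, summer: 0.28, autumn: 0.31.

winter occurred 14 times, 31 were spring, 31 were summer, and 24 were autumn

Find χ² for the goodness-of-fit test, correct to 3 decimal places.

Expected counts E_i = n·p_i: 100×0.15 = 15, 100×0.26 = 26, 100×0.28 = 28, 100×0.31 = 31.
winter: (14 − 15)²/15 = 1/15 = 0.0667
spring: (31 − 26)²/26 = 25/26 = 0.9615
summer: (31 − 28)²/28 = 9/28 = 0.3214
autumn: (24 − 31)²/31 = 49/31 = 1.5806
Sum = 2.930

2.930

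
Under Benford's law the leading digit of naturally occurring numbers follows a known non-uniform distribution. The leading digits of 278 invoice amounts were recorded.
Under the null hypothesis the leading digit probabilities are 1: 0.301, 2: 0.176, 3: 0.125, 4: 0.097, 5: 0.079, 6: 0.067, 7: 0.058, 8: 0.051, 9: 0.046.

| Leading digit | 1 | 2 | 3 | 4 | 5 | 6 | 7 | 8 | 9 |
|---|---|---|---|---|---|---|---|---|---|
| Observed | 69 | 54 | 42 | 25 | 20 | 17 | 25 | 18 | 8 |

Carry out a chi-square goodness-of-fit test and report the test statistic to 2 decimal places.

Expected counts E_i = n·p_i: 278×0.301 = 83.678, 278×0.176 = 48.928, 278×0.125 = 34.75, 278×0.097 = 26.966, 278×0.079 = 21.962, 278×0.067 = 18.626, 278×0.058 = 16.124, 278×0.051 = 14.178, 278×0.046 = 12.788.
1: (69 − 83.678)²/83.678 = 215.443684/83.678 = 2.575
2: (54 − 48.928)²/48.928 = 25.725184/48.928 = 0.526
3: (42 − 34.75)²/34.75 = 52.5625/34.75 = 1.513
4: (25 − 26.966)²/26.966 = 3.865156/26.966 = 0.143
5: (20 − 21.962)²/21.962 = 3.849444/21.962 = 0.175
6: (17 − 18.626)²/18.626 = 2.643876/18.626 = 0.142
7: (25 − 16.124)²/16.124 = 78.783376/16.124 = 4.886
8: (18 − 14.178)²/14.178 = 14.607684/14.178 = 1.030
9: (8 − 12.788)²/12.788 = 22.924944/12.788 = 1.793
Sum = 12.78

12.78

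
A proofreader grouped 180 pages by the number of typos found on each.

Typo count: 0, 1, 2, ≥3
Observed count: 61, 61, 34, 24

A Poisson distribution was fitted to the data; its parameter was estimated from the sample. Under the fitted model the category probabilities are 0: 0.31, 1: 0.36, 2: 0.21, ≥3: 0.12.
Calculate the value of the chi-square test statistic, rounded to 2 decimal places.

Expected counts E_i = n·p_i: 180×0.31 = 55.8, 180×0.36 = 64.8, 180×0.21 = 37.8, 180×0.12 = 21.6.
cat         O        E   (O−E)²/E
0          61     55.8      0.485
1          61     64.8      0.223
2          34     37.8      0.382
≥3         24     21.6      0.267
Sum = 1.36

1.36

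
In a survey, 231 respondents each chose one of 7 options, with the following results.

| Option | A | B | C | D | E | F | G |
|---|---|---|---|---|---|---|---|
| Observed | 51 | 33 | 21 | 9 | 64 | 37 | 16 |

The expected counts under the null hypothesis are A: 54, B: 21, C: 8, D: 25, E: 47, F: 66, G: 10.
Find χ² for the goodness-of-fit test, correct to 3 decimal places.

60.880

A: (51 − 54)²/54 = 9/54 = 0.1667
B: (33 − 21)²/21 = 144/21 = 6.8571
C: (21 − 8)²/8 = 169/8 = 21.1250
D: (9 − 25)²/25 = 256/25 = 10.2400
E: (64 − 47)²/47 = 289/47 = 6.1489
F: (37 − 66)²/66 = 841/66 = 12.7424
G: (16 − 10)²/10 = 36/10 = 3.6000
Sum = 60.880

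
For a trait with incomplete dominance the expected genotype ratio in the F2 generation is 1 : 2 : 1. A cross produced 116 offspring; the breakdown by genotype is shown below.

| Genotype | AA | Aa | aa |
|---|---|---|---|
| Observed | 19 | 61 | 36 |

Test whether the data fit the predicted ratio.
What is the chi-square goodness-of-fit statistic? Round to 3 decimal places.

Ratio total = 4. Expected counts: 116×1/4 = 29, 116×2/4 = 58, 116×1/4 = 29.
AA: (19 − 29)²/29 = 100/29 = 3.4483
Aa: (61 − 58)²/58 = 9/58 = 0.1552
aa: (36 − 29)²/29 = 49/29 = 1.6897
Sum = 5.293

5.293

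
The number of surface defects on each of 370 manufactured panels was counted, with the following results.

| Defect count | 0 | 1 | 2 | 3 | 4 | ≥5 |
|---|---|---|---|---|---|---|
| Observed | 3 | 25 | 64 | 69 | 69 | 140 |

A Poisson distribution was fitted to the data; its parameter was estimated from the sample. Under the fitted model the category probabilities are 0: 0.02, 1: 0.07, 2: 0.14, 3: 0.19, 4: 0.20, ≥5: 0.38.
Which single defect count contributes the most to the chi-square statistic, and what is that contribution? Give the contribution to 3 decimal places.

2, 2.873

Expected counts E_i = n·p_i: 370×0.02 = 7.4, 370×0.07 = 25.9, 370×0.14 = 51.8, 370×0.19 = 70.3, 370×0.20 = 74, 370×0.38 = 140.6.
cat         O        E   (O−E)²/E
0           3      7.4     2.6162
1          25     25.9     0.0313
2          64     51.8     2.8734
3          69     70.3     0.0240
4          69       74     0.3378
≥5        140    140.6     0.0026
The largest term is for 2: 2.873.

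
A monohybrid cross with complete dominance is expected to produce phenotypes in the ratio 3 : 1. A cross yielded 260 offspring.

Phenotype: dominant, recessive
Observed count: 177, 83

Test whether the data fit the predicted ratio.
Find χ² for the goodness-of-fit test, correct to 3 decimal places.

Ratio total = 4. Expected counts: 260×3/4 = 195, 260×1/4 = 65.
χ² = (177−195)²/195 + (83−65)²/65
   = 1.6615 + 4.9846
Sum = 6.646

6.646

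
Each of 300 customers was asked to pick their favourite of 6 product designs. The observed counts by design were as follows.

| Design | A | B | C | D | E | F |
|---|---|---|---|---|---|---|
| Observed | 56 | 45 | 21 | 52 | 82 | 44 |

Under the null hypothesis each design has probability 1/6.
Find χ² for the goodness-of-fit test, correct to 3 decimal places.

39.320

Under H₀ each category has probability 1/6, so each expected count is 300/6 = 50.
A: (56 − 50)²/50 = 36/50 = 0.7200
B: (45 − 50)²/50 = 25/50 = 0.5000
C: (21 − 50)²/50 = 841/50 = 16.8200
D: (52 − 50)²/50 = 4/50 = 0.0800
E: (82 − 50)²/50 = 1024/50 = 20.4800
F: (44 − 50)²/50 = 36/50 = 0.7200
Sum = 39.320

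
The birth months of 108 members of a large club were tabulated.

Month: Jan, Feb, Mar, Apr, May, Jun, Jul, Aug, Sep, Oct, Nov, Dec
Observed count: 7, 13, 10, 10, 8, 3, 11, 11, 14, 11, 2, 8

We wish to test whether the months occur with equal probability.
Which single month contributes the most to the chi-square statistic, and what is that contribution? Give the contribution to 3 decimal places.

Nov, 5.444

Expected count for each of the 12 categories: 108/12 = 9.
χ² = (7−9)²/9 + (13−9)²/9 + (10−9)²/9 + (10−9)²/9 + (8−9)²/9 + (3−9)²/9 + (11−9)²/9 + (11−9)²/9 + (14−9)²/9 + (11−9)²/9 + (2−9)²/9 + (8−9)²/9
   = 0.4444 + 1.7778 + 0.1111 + 0.1111 + 0.1111 + 4.0000 + 0.4444 + 0.4444 + 2.7778 + 0.4444 + 5.4444 + 0.1111
The largest term is for Nov: 5.444.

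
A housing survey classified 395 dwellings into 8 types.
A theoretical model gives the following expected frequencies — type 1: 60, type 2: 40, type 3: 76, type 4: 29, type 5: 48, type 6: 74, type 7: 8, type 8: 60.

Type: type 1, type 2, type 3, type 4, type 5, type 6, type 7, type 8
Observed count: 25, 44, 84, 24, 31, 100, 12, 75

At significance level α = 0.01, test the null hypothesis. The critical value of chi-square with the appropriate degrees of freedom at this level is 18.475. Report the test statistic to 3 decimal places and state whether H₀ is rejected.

43.427; reject

χ² = (25−60)²/60 + (44−40)²/40 + (84−76)²/76 + (24−29)²/29 + (31−48)²/48 + (100−74)²/74 + (12−8)²/8 + (75−60)²/60
   = 20.4167 + 0.4000 + 0.8421 + 0.8621 + 6.0208 + 9.1351 + 2.0000 + 3.7500
Sum = 43.427
df = 7. Since 43.427 > 18.475, we reject H₀.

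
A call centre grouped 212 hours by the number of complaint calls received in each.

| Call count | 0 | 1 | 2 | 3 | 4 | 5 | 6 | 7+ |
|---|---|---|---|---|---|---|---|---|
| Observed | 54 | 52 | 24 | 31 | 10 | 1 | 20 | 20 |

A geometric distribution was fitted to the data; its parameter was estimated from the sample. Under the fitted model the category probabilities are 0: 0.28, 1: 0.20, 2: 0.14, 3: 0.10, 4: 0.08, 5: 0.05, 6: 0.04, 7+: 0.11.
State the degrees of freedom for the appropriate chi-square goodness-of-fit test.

6

There are k = 8 categories and 1 parameter estimated from the data, so df = 8 − 1 − 1 = 6.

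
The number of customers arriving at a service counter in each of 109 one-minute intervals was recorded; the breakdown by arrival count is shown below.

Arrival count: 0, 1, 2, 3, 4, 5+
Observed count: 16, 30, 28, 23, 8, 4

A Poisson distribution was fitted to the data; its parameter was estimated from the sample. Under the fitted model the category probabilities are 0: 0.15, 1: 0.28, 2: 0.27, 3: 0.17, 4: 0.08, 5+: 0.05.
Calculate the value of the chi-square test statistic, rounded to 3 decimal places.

Expected counts E_i = n·p_i: 109×0.15 = 16.35, 109×0.28 = 30.52, 109×0.27 = 29.43, 109×0.17 = 18.53, 109×0.08 = 8.72, 109×0.05 = 5.45.
0: (16 − 16.35)²/16.35 = 0.1225/16.35 = 0.0075
1: (30 − 30.52)²/30.52 = 0.2704/30.52 = 0.0089
2: (28 − 29.43)²/29.43 = 2.0449/29.43 = 0.0695
3: (23 − 18.53)²/18.53 = 19.9809/18.53 = 1.0783
4: (8 − 8.72)²/8.72 = 0.5184/8.72 = 0.0594
5+: (4 − 5.45)²/5.45 = 2.1025/5.45 = 0.3858
Sum = 1.609

1.609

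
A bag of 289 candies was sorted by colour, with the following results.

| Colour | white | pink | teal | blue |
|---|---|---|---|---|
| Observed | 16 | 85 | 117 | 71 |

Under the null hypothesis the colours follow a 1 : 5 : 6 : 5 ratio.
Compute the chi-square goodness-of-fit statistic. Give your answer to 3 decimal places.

Ratio total = 17. Expected counts: 289×1/17 = 17, 289×5/17 = 85, 289×6/17 = 102, 289×5/17 = 85.
cat         O        E   (O−E)²/E
white      16       17     0.0588
pink       85       85     0.0000
teal      117      102     2.2059
blue       71       85     2.3059
Sum = 4.571

4.571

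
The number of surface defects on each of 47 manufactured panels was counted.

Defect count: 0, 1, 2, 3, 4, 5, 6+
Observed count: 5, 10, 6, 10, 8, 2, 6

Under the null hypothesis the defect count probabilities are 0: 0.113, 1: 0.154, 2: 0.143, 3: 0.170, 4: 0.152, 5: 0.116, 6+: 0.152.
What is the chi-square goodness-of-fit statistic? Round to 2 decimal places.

4.13

Expected counts E_i = n·p_i: 47×0.113 = 5.311, 47×0.154 = 7.238, 47×0.143 = 6.721, 47×0.170 = 7.99, 47×0.152 = 7.144, 47×0.116 = 5.452, 47×0.152 = 7.144.
χ² = (5−5.311)²/5.311 + (10−7.238)²/7.238 + (6−6.721)²/6.721 + (10−7.99)²/7.99 + (8−7.144)²/7.144 + (2−5.452)²/5.452 + (6−7.144)²/7.144
   = 0.018 + 1.054 + 0.077 + 0.506 + 0.103 + 2.186 + 0.183
Sum = 4.13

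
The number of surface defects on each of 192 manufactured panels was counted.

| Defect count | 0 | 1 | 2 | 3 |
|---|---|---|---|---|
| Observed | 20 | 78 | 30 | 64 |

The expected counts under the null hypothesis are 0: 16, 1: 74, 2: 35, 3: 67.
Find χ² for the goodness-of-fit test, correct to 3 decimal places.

0: (20 − 16)²/16 = 16/16 = 1.0000
1: (78 − 74)²/74 = 16/74 = 0.2162
2: (30 − 35)²/35 = 25/35 = 0.7143
3: (64 − 67)²/67 = 9/67 = 0.1343
Sum = 2.065

2.065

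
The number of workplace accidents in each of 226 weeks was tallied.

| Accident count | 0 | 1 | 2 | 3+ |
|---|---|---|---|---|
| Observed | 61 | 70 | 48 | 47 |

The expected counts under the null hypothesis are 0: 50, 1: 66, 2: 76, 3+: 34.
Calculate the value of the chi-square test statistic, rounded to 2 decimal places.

17.95

χ² = (61−50)²/50 + (70−66)²/66 + (48−76)²/76 + (47−34)²/34
   = 2.420 + 0.242 + 10.316 + 4.971
Sum = 17.95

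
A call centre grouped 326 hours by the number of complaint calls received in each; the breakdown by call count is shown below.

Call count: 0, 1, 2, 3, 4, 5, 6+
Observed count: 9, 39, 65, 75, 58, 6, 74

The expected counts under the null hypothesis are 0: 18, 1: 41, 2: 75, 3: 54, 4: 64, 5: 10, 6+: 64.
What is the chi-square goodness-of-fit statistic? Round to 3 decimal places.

17.823

0: (9 − 18)²/18 = 81/18 = 4.5000
1: (39 − 41)²/41 = 4/41 = 0.0976
2: (65 − 75)²/75 = 100/75 = 1.3333
3: (75 − 54)²/54 = 441/54 = 8.1667
4: (58 − 64)²/64 = 36/64 = 0.5625
5: (6 − 10)²/10 = 16/10 = 1.6000
6+: (74 − 64)²/64 = 100/64 = 1.5625
Sum = 17.823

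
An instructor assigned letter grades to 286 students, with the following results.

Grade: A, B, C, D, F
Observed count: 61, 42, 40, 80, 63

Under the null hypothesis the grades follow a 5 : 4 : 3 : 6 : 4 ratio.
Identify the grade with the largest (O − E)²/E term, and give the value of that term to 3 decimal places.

Ratio total = 22. Expected counts: 286×5/22 = 65, 286×4/22 = 52, 286×3/22 = 39, 286×6/22 = 78, 286×4/22 = 52.
χ² = (61−65)²/65 + (42−52)²/52 + (40−39)²/39 + (80−78)²/78 + (63−52)²/52
   = 0.2462 + 1.9231 + 0.0256 + 0.0513 + 2.3269
The largest term is for F: 2.327.

F, 2.327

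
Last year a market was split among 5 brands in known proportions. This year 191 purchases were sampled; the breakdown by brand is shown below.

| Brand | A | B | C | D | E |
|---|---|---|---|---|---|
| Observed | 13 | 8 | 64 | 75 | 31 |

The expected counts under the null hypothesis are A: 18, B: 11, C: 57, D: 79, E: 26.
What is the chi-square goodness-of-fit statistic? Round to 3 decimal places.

χ² = (13−18)²/18 + (8−11)²/11 + (64−57)²/57 + (75−79)²/79 + (31−26)²/26
   = 1.3889 + 0.8182 + 0.8596 + 0.2025 + 0.9615
Sum = 4.231

4.231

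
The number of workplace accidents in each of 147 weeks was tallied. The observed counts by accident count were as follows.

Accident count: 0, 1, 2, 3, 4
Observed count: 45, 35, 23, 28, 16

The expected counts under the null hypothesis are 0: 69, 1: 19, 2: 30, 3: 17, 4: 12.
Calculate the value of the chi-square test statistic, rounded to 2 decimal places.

χ² = (45−69)²/69 + (35−19)²/19 + (23−30)²/30 + (28−17)²/17 + (16−12)²/12
   = 8.348 + 13.474 + 1.633 + 7.118 + 1.333
Sum = 31.91

31.91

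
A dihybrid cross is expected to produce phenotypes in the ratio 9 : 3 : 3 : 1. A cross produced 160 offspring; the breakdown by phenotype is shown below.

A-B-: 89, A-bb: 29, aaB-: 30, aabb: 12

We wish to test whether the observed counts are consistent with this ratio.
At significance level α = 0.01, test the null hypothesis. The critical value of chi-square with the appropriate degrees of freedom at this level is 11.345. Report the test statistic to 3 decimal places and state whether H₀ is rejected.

0.444; do not reject

Ratio total = 16. Expected counts: 160×9/16 = 90, 160×3/16 = 30, 160×3/16 = 30, 160×1/16 = 10.
A-B-: (89 − 90)²/90 = 1/90 = 0.0111
A-bb: (29 − 30)²/30 = 1/30 = 0.0333
aaB-: (30 − 30)²/30 = 0/30 = 0.0000
aabb: (12 − 10)²/10 = 4/10 = 0.4000
Sum = 0.444
df = 3. Since 0.444 < 11.345, we do not reject H₀.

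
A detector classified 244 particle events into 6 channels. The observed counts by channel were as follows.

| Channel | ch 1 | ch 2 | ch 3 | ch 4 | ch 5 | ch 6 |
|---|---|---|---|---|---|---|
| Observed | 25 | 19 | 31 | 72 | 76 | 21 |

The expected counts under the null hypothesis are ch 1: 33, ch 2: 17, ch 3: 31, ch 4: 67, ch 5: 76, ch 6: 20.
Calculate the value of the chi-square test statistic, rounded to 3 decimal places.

2.598

ch 1: (25 − 33)²/33 = 64/33 = 1.9394
ch 2: (19 − 17)²/17 = 4/17 = 0.2353
ch 3: (31 − 31)²/31 = 0/31 = 0.0000
ch 4: (72 − 67)²/67 = 25/67 = 0.3731
ch 5: (76 − 76)²/76 = 0/76 = 0.0000
ch 6: (21 − 20)²/20 = 1/20 = 0.0500
Sum = 2.598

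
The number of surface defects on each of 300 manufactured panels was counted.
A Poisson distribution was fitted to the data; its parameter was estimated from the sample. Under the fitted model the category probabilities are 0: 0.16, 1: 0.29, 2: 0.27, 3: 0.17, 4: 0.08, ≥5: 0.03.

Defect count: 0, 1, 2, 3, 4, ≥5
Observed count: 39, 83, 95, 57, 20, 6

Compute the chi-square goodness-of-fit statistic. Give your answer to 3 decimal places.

6.664

Expected counts E_i = n·p_i: 300×0.16 = 48, 300×0.29 = 87, 300×0.27 = 81, 300×0.17 = 51, 300×0.08 = 24, 300×0.03 = 9.
χ² = (39−48)²/48 + (83−87)²/87 + (95−81)²/81 + (57−51)²/51 + (20−24)²/24 + (6−9)²/9
   = 1.6875 + 0.1839 + 2.4198 + 0.7059 + 0.6667 + 1.0000
Sum = 6.664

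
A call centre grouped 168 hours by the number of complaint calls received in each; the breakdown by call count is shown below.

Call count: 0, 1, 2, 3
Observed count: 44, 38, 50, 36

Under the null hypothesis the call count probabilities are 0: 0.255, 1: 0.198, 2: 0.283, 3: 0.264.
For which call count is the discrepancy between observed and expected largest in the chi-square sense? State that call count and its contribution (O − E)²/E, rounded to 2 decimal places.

3, 1.57

Expected counts E_i = n·p_i: 168×0.255 = 42.84, 168×0.198 = 33.264, 168×0.283 = 47.544, 168×0.264 = 44.352.
cat         O        E   (O−E)²/E
0          44    42.84      0.031
1          38   33.264      0.674
2          50   47.544      0.127
3          36   44.352      1.573
The largest term is for 3: 1.57.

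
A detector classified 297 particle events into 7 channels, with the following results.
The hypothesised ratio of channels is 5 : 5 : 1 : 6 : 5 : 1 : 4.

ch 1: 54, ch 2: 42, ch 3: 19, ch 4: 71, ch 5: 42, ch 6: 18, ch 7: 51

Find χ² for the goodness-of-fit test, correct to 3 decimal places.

Ratio total = 27. Expected counts: 297×5/27 = 55, 297×5/27 = 55, 297×1/27 = 11, 297×6/27 = 66, 297×5/27 = 55, 297×1/27 = 11, 297×4/27 = 44.
χ² = (54−55)²/55 + (42−55)²/55 + (19−11)²/11 + (71−66)²/66 + (42−55)²/55 + (18−11)²/11 + (51−44)²/44
   = 0.0182 + 3.0727 + 5.8182 + 0.3788 + 3.0727 + 4.4545 + 1.1136
Sum = 17.929

17.929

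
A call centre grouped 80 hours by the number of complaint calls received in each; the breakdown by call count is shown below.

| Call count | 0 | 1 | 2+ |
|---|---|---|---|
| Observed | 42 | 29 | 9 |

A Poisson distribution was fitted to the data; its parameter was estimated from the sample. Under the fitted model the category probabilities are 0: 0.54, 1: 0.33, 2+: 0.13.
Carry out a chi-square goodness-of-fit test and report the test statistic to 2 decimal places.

Expected counts E_i = n·p_i: 80×0.54 = 43.2, 80×0.33 = 26.4, 80×0.13 = 10.4.
0: (42 − 43.2)²/43.2 = 1.44/43.2 = 0.033
1: (29 − 26.4)²/26.4 = 6.76/26.4 = 0.256
2+: (9 − 10.4)²/10.4 = 1.96/10.4 = 0.188
Sum = 0.48

0.48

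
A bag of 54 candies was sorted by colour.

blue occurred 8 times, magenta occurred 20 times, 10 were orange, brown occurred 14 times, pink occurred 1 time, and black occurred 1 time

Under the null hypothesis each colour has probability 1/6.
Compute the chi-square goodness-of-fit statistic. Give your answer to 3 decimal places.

Under H₀ each category has probability 1/6, so each expected count is 54/6 = 9.
cat          O        E   (O−E)²/E
blue         8        9     0.1111
magenta     20        9    13.4444
orange      10        9     0.1111
brown       14        9     2.7778
pink         1        9     7.1111
black        1        9     7.1111
Sum = 30.667

30.667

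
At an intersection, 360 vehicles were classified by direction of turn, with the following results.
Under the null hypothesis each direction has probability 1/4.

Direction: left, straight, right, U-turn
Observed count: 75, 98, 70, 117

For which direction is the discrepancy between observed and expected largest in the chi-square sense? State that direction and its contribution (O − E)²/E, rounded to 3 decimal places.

Under H₀ each category has probability 1/4, so each expected count is 360/4 = 90.
left: (75 − 90)²/90 = 225/90 = 2.5000
straight: (98 − 90)²/90 = 64/90 = 0.7111
right: (70 − 90)²/90 = 400/90 = 4.4444
U-turn: (117 − 90)²/90 = 729/90 = 8.1000
The largest term is for U-turn: 8.100.

U-turn, 8.100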